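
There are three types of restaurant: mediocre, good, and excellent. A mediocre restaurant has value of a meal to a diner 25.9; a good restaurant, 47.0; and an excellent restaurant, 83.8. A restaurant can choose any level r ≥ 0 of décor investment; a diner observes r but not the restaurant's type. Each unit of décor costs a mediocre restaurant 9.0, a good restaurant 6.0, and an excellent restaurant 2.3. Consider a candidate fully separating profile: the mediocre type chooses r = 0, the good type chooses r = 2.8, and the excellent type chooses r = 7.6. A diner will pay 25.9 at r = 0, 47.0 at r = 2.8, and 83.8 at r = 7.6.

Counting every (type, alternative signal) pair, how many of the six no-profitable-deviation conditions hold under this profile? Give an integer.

Excellent (own payoff 83.8 − 2.3×7.6 = 66.32): to r=0 gives 25.9 → no gain ✓; to r=2.8 gives 47.0 − 2.3×2.8 = 40.56 → no gain ✓.
Good (own payoff 47.0 − 6.0×2.8 = 30.2): to r=0 gives 25.9 → no gain ✓; to r=7.6 gives 83.8 − 6.0×7.6 = 38.2 → profitable ✗.
Mediocre (own payoff 25.9): to r=2.8 gives 47.0 − 9.0×2.8 = 21.8 → no gain ✓; to r=7.6 gives 83.8 − 9.0×7.6 = 15.4 → no gain ✓.
5 of the 6 constraints hold; not an equilibrium.

5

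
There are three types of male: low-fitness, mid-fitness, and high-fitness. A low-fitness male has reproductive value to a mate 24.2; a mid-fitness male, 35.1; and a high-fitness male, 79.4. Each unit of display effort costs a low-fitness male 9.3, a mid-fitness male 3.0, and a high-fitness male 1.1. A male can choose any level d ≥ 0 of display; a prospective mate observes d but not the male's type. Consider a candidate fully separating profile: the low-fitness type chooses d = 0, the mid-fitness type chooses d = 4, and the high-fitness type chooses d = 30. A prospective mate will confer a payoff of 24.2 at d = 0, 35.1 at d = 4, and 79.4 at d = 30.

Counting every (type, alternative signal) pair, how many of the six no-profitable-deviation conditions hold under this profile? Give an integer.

5

High-fitness (own payoff 79.4 − 1.1×30 = 46.4): to d=0 gives 24.2 → no gain ✓; to d=4 gives 35.1 − 1.1×4 = 30.7 → no gain ✓.
Low-fitness (own payoff 24.2): to d=4 gives 35.1 − 9.3×4 = -2.1 → no gain ✓; to d=30 gives 79.4 − 9.3×30 = -199.6 → no gain ✓.
Mid-fitness (own payoff 35.1 − 3.0×4 = 23.1): to d=0 gives 24.2 → profitable ✗; to d=30 gives 79.4 − 3.0×30 = -10.6 → no gain ✓.
5 of the 6 constraints hold; not an equilibrium.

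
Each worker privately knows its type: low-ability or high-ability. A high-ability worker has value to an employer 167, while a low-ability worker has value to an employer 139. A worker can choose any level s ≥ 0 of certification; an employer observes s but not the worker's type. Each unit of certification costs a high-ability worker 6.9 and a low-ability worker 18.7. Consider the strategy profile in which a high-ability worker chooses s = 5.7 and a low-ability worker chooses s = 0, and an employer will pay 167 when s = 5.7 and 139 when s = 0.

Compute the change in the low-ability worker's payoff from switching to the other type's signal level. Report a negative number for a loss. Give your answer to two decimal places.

-78.59

Playing s = 0 the low-ability worker receives 139.
Deviating to s = 5.7 brings payment 167 at cost 18.7 × 5.7 = 106.59, netting 60.41.
Gain from deviating: 60.41 − 139 = -78.59.
The gain is negative, so the low-ability type's incentive-compatibility constraint is satisfied.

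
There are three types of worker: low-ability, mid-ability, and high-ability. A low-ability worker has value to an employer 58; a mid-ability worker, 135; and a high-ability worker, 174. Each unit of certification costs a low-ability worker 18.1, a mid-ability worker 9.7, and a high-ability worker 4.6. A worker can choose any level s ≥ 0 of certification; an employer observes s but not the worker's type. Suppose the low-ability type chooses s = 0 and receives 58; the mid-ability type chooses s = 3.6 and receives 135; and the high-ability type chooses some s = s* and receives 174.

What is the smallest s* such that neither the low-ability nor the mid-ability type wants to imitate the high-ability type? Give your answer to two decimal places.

Low-ability type (on-path payoff 58) won't mimic when 58 ≥ 174 − 18.1·s*, i.e. s* ≥ 6.41.
Mid-ability type (on-path payoff 135 − 9.7×3.6 = 100.08) won't mimic when 100.08 ≥ 174 − 9.7·s*, i.e. s* ≥ 7.62.
Both must hold, so s* = max(6.41, 7.62) = 7.62. The mid-ability type's constraint binds.

7.62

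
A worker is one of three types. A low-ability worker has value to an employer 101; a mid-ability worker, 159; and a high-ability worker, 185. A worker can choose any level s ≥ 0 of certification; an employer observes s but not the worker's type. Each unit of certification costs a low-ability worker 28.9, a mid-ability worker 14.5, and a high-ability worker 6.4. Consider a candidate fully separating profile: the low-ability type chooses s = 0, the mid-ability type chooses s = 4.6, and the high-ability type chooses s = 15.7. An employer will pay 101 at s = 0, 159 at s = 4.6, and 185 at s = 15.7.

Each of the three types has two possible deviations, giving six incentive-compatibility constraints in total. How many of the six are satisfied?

Low-ability (own payoff 101): to s=4.6 gives 159 − 28.9×4.6 = 26.06 → no gain ✓; to s=15.7 gives 185 − 28.9×15.7 = -268.73 → no gain ✓.
High-ability (own payoff 185 − 6.4×15.7 = 84.52): to s=0 gives 101 → profitable ✗; to s=4.6 gives 159 − 6.4×4.6 = 129.56 → profitable ✗.
Mid-ability (own payoff 159 − 14.5×4.6 = 92.3): to s=0 gives 101 → profitable ✗; to s=15.7 gives 185 − 14.5×15.7 = -42.65 → no gain ✓.
3 of the 6 constraints hold; not an equilibrium.

3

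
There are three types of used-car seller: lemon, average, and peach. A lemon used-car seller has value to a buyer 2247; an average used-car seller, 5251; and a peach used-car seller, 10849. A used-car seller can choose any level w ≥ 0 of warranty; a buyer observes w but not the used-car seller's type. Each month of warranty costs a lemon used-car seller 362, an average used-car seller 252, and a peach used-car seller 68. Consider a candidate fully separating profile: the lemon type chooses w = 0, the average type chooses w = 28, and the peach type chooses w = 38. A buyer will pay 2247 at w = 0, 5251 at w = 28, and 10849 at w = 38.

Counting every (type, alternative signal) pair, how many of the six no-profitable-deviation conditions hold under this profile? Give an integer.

Peach (own payoff 10849 − 68×38 = 8265): to w=0 gives 2247 → no gain ✓; to w=28 gives 5251 − 68×28 = 3347 → no gain ✓.
Lemon (own payoff 2247): to w=28 gives 5251 − 362×28 = -4885 → no gain ✓; to w=38 gives 10849 − 362×38 = -2907 → no gain ✓.
Average (own payoff 5251 − 252×28 = -1805): to w=0 gives 2247 → profitable ✗; to w=38 gives 10849 − 252×38 = 1273 → profitable ✗.
4 of the 6 constraints hold; not an equilibrium.

4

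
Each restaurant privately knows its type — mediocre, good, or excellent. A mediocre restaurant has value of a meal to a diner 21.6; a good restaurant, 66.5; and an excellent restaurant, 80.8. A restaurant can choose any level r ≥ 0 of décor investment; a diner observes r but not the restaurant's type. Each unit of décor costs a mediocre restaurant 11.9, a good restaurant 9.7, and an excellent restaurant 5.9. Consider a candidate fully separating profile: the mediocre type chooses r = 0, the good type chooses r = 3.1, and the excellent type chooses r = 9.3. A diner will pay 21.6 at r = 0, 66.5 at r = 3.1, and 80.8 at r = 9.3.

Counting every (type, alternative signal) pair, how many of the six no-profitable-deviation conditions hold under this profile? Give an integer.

Mediocre (own payoff 21.6): to r=3.1 gives 66.5 − 11.9×3.1 = 29.61 → profitable ✗; to r=9.3 gives 80.8 − 11.9×9.3 = -29.87 → no gain ✓.
Good (own payoff 66.5 − 9.7×3.1 = 36.43): to r=0 gives 21.6 → no gain ✓; to r=9.3 gives 80.8 − 9.7×9.3 = -9.41 → no gain ✓.
Excellent (own payoff 80.8 − 5.9×9.3 = 25.93): to r=0 gives 21.6 → no gain ✓; to r=3.1 gives 66.5 − 5.9×3.1 = 48.21 → profitable ✗.
4 of the 6 constraints hold; not an equilibrium.

4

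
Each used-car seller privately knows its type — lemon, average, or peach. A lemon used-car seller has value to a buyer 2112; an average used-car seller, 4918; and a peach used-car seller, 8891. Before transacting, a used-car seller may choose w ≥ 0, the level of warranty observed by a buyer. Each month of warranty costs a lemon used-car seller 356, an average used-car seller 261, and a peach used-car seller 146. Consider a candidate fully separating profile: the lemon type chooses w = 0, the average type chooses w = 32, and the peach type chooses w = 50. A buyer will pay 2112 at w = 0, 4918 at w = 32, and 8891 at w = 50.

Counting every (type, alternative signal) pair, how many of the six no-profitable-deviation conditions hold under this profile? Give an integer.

4

Peach (own payoff 8891 − 146×50 = 1591): to w=0 gives 2112 → profitable ✗; to w=32 gives 4918 − 146×32 = 246 → no gain ✓.
Lemon (own payoff 2112): to w=32 gives 4918 − 356×32 = -6474 → no gain ✓; to w=50 gives 8891 − 356×50 = -8909 → no gain ✓.
Average (own payoff 4918 − 261×32 = -3434): to w=0 gives 2112 → profitable ✗; to w=50 gives 8891 − 261×50 = -4159 → no gain ✓.
4 of the 6 constraints hold; not an equilibrium.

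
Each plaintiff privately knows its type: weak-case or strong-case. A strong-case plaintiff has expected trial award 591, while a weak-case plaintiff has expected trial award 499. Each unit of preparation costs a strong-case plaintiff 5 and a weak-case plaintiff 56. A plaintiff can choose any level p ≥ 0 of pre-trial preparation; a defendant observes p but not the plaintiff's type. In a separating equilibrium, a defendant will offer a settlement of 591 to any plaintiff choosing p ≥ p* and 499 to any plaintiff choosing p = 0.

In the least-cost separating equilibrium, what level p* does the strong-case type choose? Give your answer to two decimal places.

A weak-case plaintiff choosing p = 0 receives 499.
Imitating at p* instead would pay 591 at cost 56·p*, netting 591 − 56·p*.
Indifference: 499 = 591 − 56·p*, so p* = (591 − 499) / 56 ≈ 1.64.
At p* the weak-case type's incentive constraint just binds; the strong-case type strictly prefers p* since its per-unit cost is lower.

1.64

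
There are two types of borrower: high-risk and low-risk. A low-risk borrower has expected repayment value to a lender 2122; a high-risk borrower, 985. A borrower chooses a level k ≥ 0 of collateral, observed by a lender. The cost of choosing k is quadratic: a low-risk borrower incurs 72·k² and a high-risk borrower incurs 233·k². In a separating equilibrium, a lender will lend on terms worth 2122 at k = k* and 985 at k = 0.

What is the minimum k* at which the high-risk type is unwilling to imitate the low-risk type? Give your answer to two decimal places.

The high-risk type at k = 0 receives 985; imitating at k* yields 2122 − 233·k*².
Indifference: 985 = 2122 − 233·k*², so k*² = (2122 − 985) / 233 ≈ 4.8798.
k* = √4.8798 ≈ 2.21.

2.21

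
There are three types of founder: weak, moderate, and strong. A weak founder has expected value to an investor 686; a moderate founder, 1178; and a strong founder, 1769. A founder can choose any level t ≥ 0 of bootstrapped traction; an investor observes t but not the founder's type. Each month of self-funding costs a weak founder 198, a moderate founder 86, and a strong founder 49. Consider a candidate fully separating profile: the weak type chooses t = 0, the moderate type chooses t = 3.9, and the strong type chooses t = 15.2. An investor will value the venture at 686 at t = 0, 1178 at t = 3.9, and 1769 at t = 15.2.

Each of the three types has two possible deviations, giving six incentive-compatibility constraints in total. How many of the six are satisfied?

6

Moderate (own payoff 1178 − 86×3.9 = 842.6): to t=0 gives 686 → no gain ✓; to t=15.2 gives 1769 − 86×15.2 = 461.8 → no gain ✓.
Strong (own payoff 1769 − 49×15.2 = 1024.2): to t=0 gives 686 → no gain ✓; to t=3.9 gives 1178 − 49×3.9 = 986.9 → no gain ✓.
Weak (own payoff 686): to t=3.9 gives 1178 − 198×3.9 = 405.8 → no gain ✓; to t=15.2 gives 1769 − 198×15.2 = -1240.6 → no gain ✓.
6 of the 6 constraints hold; this profile is a separating equilibrium.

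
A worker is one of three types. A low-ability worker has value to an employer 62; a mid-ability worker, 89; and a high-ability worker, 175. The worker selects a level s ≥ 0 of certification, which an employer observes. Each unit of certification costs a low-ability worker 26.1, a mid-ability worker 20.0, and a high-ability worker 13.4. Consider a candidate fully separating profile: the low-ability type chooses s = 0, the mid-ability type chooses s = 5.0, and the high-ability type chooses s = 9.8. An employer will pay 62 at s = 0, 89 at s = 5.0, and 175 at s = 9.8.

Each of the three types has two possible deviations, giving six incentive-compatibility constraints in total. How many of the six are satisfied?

Mid-ability (own payoff 89 − 20.0×5.0 = -11): to s=0 gives 62 → profitable ✗; to s=9.8 gives 175 − 20.0×9.8 = -21 → no gain ✓.
High-ability (own payoff 175 − 13.4×9.8 = 43.68): to s=0 gives 62 → profitable ✗; to s=5.0 gives 89 − 13.4×5.0 = 22 → no gain ✓.
Low-ability (own payoff 62): to s=5.0 gives 89 − 26.1×5.0 = -41.5 → no gain ✓; to s=9.8 gives 175 − 26.1×9.8 = -80.78 → no gain ✓.
4 of the 6 constraints hold; not an equilibrium.

4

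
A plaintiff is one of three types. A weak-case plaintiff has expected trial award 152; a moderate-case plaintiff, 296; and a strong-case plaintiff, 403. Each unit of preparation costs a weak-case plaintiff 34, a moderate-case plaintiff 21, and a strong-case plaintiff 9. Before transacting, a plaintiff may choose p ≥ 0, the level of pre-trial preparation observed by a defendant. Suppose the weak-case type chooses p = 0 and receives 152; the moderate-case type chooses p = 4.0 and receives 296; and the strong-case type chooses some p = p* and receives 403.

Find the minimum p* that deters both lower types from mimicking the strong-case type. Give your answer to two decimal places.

Weak-case type (on-path payoff 152) won't mimic when 152 ≥ 403 − 34·p*, i.e. p* ≥ 7.38.
Moderate-case type (on-path payoff 296 − 21×4.0 = 212) won't mimic when 212 ≥ 403 − 21·p*, i.e. p* ≥ 9.10.
Both must hold, so p* = max(7.38, 9.10) = 9.10. The moderate-case type's constraint binds.

9.10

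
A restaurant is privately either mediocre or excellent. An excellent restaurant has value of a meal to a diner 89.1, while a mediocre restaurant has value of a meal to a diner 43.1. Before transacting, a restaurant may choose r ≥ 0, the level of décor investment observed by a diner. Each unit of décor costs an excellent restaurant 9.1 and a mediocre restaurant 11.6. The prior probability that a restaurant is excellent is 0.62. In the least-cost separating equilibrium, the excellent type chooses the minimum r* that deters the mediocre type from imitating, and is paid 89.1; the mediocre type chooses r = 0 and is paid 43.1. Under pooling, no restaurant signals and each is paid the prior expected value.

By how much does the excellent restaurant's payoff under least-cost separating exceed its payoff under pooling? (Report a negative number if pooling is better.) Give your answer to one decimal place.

-18.6

Least-cost separating signal: r* solves 43.1 = 89.1 − 11.6·r*, so r* = (89.1 − 43.1)/11.6 ≈ 3.9655.
Excellent type's separating payoff: 89.1 − 9.1 × r* = 89.1 − 9.1 × (89.1 − 43.1)/11.6 = 89.1 − 418.6/11.6 ≈ 53.014.
Pooling payoff: 0.62 × 89.1 + 0.38 × 43.1 = 71.62.
Difference: 53.014 − 71.62 = -18.606, i.e. -18.6 to one decimal place.
The excellent type would prefer the pooling outcome.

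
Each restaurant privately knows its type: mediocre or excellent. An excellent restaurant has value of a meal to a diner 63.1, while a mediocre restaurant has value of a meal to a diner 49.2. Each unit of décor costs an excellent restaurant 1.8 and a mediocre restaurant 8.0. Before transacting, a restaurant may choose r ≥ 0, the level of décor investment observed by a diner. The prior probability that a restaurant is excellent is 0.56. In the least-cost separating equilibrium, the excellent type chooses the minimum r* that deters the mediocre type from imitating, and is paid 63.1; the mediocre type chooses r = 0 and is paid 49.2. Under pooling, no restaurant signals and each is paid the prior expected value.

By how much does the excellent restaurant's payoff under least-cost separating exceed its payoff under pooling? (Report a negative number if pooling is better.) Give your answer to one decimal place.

Least-cost separating signal: r* solves 49.2 = 63.1 − 8.0·r*, so r* = (63.1 − 49.2)/8.0 = 1.7375.
Excellent type's separating payoff: 63.1 − 1.8 × r* = 63.1 − 1.8 × (63.1 − 49.2)/8.0 = 63.1 − 25.02/8.0 ≈ 59.973.
Pooling payoff: 0.56 × 63.1 + 0.44 × 49.2 = 56.984.
Difference: 59.973 − 56.984 = 2.989, i.e. 3.0 to one decimal place.
The excellent type prefers to separate.

3.0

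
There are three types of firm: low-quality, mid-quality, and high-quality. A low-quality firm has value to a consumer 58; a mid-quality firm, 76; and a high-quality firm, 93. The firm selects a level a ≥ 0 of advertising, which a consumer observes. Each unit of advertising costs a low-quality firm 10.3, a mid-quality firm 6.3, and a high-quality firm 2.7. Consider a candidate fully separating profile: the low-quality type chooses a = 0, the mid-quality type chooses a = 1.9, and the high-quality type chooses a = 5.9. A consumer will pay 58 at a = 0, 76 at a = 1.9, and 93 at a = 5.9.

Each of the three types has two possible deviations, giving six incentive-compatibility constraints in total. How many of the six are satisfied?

Low-quality (own payoff 58): to a=1.9 gives 76 − 10.3×1.9 = 56.43 → no gain ✓; to a=5.9 gives 93 − 10.3×5.9 = 32.23 → no gain ✓.
Mid-quality (own payoff 76 − 6.3×1.9 = 64.03): to a=0 gives 58 → no gain ✓; to a=5.9 gives 93 − 6.3×5.9 = 55.83 → no gain ✓.
High-quality (own payoff 93 − 2.7×5.9 = 77.07): to a=0 gives 58 → no gain ✓; to a=1.9 gives 76 − 2.7×1.9 = 70.87 → no gain ✓.
6 of the 6 constraints hold; this profile is a separating equilibrium.

6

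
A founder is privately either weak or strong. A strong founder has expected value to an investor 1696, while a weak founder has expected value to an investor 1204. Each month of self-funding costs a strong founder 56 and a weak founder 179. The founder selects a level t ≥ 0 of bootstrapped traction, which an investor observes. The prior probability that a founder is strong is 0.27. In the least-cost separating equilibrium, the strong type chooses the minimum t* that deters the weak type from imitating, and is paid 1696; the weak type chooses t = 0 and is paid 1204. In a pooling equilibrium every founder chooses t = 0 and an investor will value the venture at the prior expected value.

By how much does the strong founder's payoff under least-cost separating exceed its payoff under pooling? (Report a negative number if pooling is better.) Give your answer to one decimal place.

Least-cost separating signal: t* solves 1204 = 1696 − 179·t*, so t* = (1696 − 1204)/179 ≈ 2.7486.
Strong type's separating payoff: 1696 − 56 × t* = 1696 − 56 × (1696 − 1204)/179 = 1696 − 27552/179 ≈ 1542.078.
Pooling payoff: 0.27 × 1696 + 0.73 × 1204 = 1336.84.
Difference: 1542.078 − 1336.84 = 205.238, i.e. 205.2 to one decimal place.
The strong type prefers to separate.

205.2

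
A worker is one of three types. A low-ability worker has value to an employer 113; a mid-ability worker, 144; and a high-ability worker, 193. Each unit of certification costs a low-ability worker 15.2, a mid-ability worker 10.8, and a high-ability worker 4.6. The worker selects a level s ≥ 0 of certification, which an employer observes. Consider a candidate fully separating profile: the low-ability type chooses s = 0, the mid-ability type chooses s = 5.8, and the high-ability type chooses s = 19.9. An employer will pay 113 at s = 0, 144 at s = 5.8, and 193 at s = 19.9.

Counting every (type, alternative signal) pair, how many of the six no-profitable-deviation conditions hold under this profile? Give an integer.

3

Low-ability (own payoff 113): to s=5.8 gives 144 − 15.2×5.8 = 55.84 → no gain ✓; to s=19.9 gives 193 − 15.2×19.9 = -109.48 → no gain ✓.
Mid-ability (own payoff 144 − 10.8×5.8 = 81.36): to s=0 gives 113 → profitable ✗; to s=19.9 gives 193 − 10.8×19.9 = -21.92 → no gain ✓.
High-ability (own payoff 193 − 4.6×19.9 = 101.46): to s=0 gives 113 → profitable ✗; to s=5.8 gives 144 − 4.6×5.8 = 117.32 → profitable ✗.
3 of the 6 constraints hold; not an equilibrium.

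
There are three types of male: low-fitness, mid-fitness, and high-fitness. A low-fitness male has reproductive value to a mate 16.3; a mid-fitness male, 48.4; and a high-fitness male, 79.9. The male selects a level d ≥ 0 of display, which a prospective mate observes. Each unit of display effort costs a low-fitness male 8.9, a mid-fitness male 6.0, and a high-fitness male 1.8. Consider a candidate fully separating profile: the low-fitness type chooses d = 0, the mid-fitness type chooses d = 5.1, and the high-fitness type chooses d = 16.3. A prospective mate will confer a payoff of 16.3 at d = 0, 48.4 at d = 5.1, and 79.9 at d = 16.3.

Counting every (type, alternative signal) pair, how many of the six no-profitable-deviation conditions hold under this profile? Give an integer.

6

High-fitness (own payoff 79.9 − 1.8×16.3 = 50.56): to d=0 gives 16.3 → no gain ✓; to d=5.1 gives 48.4 − 1.8×5.1 = 39.22 → no gain ✓.
Low-fitness (own payoff 16.3): to d=5.1 gives 48.4 − 8.9×5.1 = 3.01 → no gain ✓; to d=16.3 gives 79.9 − 8.9×16.3 = -65.17 → no gain ✓.
Mid-fitness (own payoff 48.4 − 6.0×5.1 = 17.8): to d=0 gives 16.3 → no gain ✓; to d=16.3 gives 79.9 − 6.0×16.3 = -17.9 → no gain ✓.
6 of the 6 constraints hold; this profile is a separating equilibrium.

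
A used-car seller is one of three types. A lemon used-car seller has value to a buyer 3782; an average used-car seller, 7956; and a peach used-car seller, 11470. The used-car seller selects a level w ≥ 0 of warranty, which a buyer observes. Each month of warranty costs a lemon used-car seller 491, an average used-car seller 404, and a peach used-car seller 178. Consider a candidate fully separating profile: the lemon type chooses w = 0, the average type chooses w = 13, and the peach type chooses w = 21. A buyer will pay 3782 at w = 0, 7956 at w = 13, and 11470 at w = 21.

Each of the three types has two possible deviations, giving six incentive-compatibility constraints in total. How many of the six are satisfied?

Lemon (own payoff 3782): to w=13 gives 7956 − 491×13 = 1573 → no gain ✓; to w=21 gives 11470 − 491×21 = 1159 → no gain ✓.
Peach (own payoff 11470 − 178×21 = 7732): to w=0 gives 3782 → no gain ✓; to w=13 gives 7956 − 178×13 = 5642 → no gain ✓.
Average (own payoff 7956 − 404×13 = 2704): to w=0 gives 3782 → profitable ✗; to w=21 gives 11470 − 404×21 = 2986 → profitable ✗.
4 of the 6 constraints hold; not an equilibrium.

4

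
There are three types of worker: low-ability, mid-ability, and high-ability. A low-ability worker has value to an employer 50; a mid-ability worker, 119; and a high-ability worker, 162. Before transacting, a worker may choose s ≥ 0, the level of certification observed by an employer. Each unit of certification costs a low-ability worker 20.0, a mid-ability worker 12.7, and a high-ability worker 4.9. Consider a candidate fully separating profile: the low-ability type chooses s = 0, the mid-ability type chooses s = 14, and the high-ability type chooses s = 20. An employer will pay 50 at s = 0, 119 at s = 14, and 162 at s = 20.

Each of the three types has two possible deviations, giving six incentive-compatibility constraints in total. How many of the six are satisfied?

5

Low-ability (own payoff 50): to s=14 gives 119 − 20.0×14 = -161 → no gain ✓; to s=20 gives 162 − 20.0×20 = -238 → no gain ✓.
High-ability (own payoff 162 − 4.9×20 = 64): to s=0 gives 50 → no gain ✓; to s=14 gives 119 − 4.9×14 = 50.4 → no gain ✓.
Mid-ability (own payoff 119 − 12.7×14 = -58.8): to s=0 gives 50 → profitable ✗; to s=20 gives 162 − 12.7×20 = -92 → no gain ✓.
5 of the 6 constraints hold; not an equilibrium.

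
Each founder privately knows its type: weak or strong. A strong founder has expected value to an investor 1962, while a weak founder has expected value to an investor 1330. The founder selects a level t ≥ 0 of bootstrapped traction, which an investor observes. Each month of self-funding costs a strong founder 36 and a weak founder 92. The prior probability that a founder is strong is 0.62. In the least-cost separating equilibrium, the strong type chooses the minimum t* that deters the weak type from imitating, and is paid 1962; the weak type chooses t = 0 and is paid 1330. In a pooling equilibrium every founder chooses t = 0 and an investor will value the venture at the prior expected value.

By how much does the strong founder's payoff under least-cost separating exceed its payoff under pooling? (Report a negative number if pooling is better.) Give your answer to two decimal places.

Least-cost separating signal: t* solves 1330 = 1962 − 92·t*, so t* = (1962 − 1330)/92 ≈ 6.8696.
Strong type's separating payoff: 1962 − 36 × t* = 1962 − 36 × (1962 − 1330)/92 = 1962 − 22752/92 ≈ 1714.6957.
Pooling payoff: 0.62 × 1962 + 0.38 × 1330 = 1721.84.
Difference: 1714.6957 − 1721.84 = -7.1443, i.e. -7.14 to two decimal places.
The strong type would prefer the pooling outcome.

-7.14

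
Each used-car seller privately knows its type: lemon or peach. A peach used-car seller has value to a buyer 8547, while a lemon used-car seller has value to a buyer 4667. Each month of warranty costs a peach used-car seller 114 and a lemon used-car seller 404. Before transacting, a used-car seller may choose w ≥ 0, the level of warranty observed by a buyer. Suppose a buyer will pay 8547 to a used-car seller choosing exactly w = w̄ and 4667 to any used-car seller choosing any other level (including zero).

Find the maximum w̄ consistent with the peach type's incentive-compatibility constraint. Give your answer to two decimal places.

Choosing w̄ yields the peach type 8547 − 114·w̄; choosing zero yields 4667.
The peach type is indifferent at 8547 − 114·w̄ = 4667, i.e. w̄ = (8547 − 4667) / 114 ≈ 34.04.
For any w̄ above 34.04 the peach type would rather pool at zero, so separation collapses.

34.04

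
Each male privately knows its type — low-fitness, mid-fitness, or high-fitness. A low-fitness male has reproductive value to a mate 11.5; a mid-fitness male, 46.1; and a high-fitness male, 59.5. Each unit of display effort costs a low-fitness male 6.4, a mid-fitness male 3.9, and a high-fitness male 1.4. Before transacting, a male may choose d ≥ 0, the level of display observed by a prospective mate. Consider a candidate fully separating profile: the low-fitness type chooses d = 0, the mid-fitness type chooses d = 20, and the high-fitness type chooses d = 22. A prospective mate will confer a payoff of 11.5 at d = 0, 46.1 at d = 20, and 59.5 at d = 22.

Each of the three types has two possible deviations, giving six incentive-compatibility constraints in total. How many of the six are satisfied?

4

High-fitness (own payoff 59.5 − 1.4×22 = 28.7): to d=0 gives 11.5 → no gain ✓; to d=20 gives 46.1 − 1.4×20 = 18.1 → no gain ✓.
Mid-fitness (own payoff 46.1 − 3.9×20 = -31.9): to d=0 gives 11.5 → profitable ✗; to d=22 gives 59.5 − 3.9×22 = -26.3 → profitable ✗.
Low-fitness (own payoff 11.5): to d=20 gives 46.1 − 6.4×20 = -81.9 → no gain ✓; to d=22 gives 59.5 − 6.4×22 = -81.3 → no gain ✓.
4 of the 6 constraints hold; not an equilibrium.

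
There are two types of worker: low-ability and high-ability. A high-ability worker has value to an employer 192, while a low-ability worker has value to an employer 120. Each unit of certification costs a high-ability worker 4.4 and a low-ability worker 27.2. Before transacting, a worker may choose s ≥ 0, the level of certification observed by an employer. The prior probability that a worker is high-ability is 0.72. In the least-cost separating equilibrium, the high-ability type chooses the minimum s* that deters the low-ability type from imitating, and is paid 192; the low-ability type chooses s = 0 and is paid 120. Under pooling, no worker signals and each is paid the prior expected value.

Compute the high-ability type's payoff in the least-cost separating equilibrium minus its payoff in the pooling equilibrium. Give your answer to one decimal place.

8.5

Least-cost separating signal: s* solves 120 = 192 − 27.2·s*, so s* = (192 − 120)/27.2 ≈ 2.6471.
High-ability type's separating payoff: 192 − 4.4 × s* = 192 − 4.4 × (192 − 120)/27.2 = 192 − 316.8/27.2 ≈ 180.353.
Pooling payoff: 0.72 × 192 + 0.28 × 120 = 171.84.
Difference: 180.353 − 171.84 = 8.513, i.e. 8.5 to one decimal place.
The high-ability type prefers to separate.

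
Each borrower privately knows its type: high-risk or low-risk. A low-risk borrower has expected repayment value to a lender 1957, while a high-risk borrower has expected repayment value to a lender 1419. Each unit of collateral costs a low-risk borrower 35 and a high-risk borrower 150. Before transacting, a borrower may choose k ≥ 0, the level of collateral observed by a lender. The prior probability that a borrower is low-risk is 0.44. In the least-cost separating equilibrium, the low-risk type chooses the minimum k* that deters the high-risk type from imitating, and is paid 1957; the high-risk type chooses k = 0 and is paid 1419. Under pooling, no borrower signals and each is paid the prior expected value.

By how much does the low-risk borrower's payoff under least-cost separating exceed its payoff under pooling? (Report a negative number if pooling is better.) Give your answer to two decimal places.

175.75

Least-cost separating signal: k* solves 1419 = 1957 − 150·k*, so k* = (1957 − 1419)/150 ≈ 3.5867.
Low-risk type's separating payoff: 1957 − 35 × k* = 1957 − 35 × (1957 − 1419)/150 = 1957 − 18830/150 ≈ 1831.4667.
Pooling payoff: 0.44 × 1957 + 0.56 × 1419 = 1655.72.
Difference: 1831.4667 − 1655.72 = 175.7467, i.e. 175.75 to two decimal places.
The low-risk type prefers to separate.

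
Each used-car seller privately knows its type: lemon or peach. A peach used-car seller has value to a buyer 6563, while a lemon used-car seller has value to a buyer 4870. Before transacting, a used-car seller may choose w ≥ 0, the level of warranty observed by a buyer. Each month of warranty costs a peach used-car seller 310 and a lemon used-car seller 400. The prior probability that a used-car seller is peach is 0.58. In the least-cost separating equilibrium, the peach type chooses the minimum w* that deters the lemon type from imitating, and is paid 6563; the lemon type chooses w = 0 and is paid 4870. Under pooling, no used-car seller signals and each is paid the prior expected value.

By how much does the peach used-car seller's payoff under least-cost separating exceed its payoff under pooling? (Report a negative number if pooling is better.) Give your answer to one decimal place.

-601.0

Least-cost separating signal: w* solves 4870 = 6563 − 400·w*, so w* = (6563 − 4870)/400 = 4.2325.
Peach type's separating payoff: 6563 − 310 × w* = 6563 − 310 × (6563 − 4870)/400 = 6563 − 524830/400 = 5250.925.
Pooling payoff: 0.58 × 6563 + 0.42 × 4870 = 5851.94.
Difference: 5250.925 − 5851.94 = -601.015, i.e. -601.0 to one decimal place.
The peach type would prefer the pooling outcome.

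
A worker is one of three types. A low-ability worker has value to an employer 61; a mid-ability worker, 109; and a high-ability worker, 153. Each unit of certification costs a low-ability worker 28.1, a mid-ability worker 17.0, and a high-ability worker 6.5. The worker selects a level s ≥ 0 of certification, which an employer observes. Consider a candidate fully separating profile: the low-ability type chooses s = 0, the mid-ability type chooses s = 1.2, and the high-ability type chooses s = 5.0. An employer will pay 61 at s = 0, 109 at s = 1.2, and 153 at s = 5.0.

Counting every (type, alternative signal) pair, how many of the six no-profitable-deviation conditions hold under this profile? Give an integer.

Low-ability (own payoff 61): to s=1.2 gives 109 − 28.1×1.2 = 75.28 → profitable ✗; to s=5.0 gives 153 − 28.1×5.0 = 12.5 → no gain ✓.
Mid-ability (own payoff 109 − 17.0×1.2 = 88.6): to s=0 gives 61 → no gain ✓; to s=5.0 gives 153 − 17.0×5.0 = 68 → no gain ✓.
High-ability (own payoff 153 − 6.5×5.0 = 120.5): to s=0 gives 61 → no gain ✓; to s=1.2 gives 109 − 6.5×1.2 = 101.2 → no gain ✓.
5 of the 6 constraints hold; not an equilibrium.

5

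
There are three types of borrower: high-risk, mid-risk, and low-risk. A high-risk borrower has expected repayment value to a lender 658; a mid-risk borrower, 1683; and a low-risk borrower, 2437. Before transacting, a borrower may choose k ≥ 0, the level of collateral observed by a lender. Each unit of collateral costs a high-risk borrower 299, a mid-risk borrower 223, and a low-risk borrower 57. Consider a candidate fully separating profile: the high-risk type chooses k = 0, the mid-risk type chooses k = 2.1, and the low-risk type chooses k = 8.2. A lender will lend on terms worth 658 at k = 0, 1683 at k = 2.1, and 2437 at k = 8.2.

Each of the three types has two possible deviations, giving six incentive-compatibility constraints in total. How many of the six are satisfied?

Low-risk (own payoff 2437 − 57×8.2 = 1969.6): to k=0 gives 658 → no gain ✓; to k=2.1 gives 1683 − 57×2.1 = 1563.3 → no gain ✓.
High-risk (own payoff 658): to k=2.1 gives 1683 − 299×2.1 = 1055.1 → profitable ✗; to k=8.2 gives 2437 − 299×8.2 = -14.8 → no gain ✓.
Mid-risk (own payoff 1683 − 223×2.1 = 1214.7): to k=0 gives 658 → no gain ✓; to k=8.2 gives 2437 − 223×8.2 = 608.4 → no gain ✓.
5 of the 6 constraints hold; not an equilibrium.

5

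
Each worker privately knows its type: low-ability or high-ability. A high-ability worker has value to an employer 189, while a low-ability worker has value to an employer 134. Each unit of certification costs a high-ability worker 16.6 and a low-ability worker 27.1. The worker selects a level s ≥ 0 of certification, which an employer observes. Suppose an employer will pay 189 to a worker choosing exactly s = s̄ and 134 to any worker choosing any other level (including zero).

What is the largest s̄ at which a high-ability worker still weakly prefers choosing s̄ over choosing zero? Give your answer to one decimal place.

Choosing s̄ yields the high-ability type 189 − 16.6·s̄; choosing zero yields 134.
The high-ability type is indifferent at 189 − 16.6·s̄ = 134, i.e. s̄ = (189 − 134) / 16.6 ≈ 3.3.
For any s̄ above 3.3 the high-ability type would rather pool at zero, so separation collapses.

3.3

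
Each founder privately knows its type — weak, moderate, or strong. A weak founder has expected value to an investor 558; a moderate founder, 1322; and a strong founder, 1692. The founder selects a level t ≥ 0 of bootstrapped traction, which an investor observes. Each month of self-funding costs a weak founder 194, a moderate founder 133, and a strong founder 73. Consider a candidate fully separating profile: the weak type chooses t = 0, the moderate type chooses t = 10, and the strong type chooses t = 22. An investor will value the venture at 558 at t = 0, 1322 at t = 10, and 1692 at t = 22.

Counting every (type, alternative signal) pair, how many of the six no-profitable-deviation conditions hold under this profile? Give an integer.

3

Weak (own payoff 558): to t=10 gives 1322 − 194×10 = -618 → no gain ✓; to t=22 gives 1692 − 194×22 = -2576 → no gain ✓.
Strong (own payoff 1692 − 73×22 = 86): to t=0 gives 558 → profitable ✗; to t=10 gives 1322 − 73×10 = 592 → profitable ✗.
Moderate (own payoff 1322 − 133×10 = -8): to t=0 gives 558 → profitable ✗; to t=22 gives 1692 − 133×22 = -1234 → no gain ✓.
3 of the 6 constraints hold; not an equilibrium.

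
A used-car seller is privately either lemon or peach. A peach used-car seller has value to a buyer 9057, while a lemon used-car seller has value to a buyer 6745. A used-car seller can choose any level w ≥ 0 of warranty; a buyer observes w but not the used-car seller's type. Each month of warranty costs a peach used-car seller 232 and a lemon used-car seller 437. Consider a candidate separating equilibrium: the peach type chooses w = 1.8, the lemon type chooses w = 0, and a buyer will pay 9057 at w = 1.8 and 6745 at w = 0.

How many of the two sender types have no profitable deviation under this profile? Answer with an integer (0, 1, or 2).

1

Peach type: signal → 9057 − 232 × 1.8 = 8639.4; deviate to 0 → 6745. IC holds (8639.4 ≥ 6745).
Lemon type: stay at 0 → 6745; mimic → 9057 − 437 × 1.8 = 8270.4. IC fails (6745 < 8270.4).
1 of 2 constraints hold, so this profile is not an equilibrium.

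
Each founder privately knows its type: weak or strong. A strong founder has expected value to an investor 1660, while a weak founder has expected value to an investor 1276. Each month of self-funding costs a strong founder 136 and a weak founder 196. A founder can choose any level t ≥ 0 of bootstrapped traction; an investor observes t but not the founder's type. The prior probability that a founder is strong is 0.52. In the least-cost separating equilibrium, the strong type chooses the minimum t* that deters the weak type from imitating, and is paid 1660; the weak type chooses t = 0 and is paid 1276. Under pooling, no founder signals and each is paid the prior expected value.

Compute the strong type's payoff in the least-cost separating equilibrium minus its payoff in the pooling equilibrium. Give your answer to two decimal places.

Least-cost separating signal: t* solves 1276 = 1660 − 196·t*, so t* = (1660 − 1276)/196 ≈ 1.9592.
Strong type's separating payoff: 1660 − 136 × t* = 1660 − 136 × (1660 − 1276)/196 = 1660 − 52224/196 ≈ 1393.5510.
Pooling payoff: 0.52 × 1660 + 0.48 × 1276 = 1475.68.
Difference: 1393.5510 − 1475.68 = -82.129, i.e. -82.13 to two decimal places.
The strong type would prefer the pooling outcome.

-82.13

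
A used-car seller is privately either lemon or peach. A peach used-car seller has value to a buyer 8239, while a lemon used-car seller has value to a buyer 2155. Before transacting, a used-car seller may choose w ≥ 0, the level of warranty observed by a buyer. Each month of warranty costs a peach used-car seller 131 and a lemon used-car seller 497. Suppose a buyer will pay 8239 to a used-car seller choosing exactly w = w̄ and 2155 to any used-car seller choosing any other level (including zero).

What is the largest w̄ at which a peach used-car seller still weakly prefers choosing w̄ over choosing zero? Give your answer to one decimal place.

46.4

Choosing w̄ yields the peach type 8239 − 131·w̄; choosing zero yields 2155.
The peach type is indifferent at 8239 − 131·w̄ = 2155, i.e. w̄ = (8239 − 2155) / 131 ≈ 46.4.
For any w̄ above 46.4 the peach type would rather pool at zero, so separation collapses.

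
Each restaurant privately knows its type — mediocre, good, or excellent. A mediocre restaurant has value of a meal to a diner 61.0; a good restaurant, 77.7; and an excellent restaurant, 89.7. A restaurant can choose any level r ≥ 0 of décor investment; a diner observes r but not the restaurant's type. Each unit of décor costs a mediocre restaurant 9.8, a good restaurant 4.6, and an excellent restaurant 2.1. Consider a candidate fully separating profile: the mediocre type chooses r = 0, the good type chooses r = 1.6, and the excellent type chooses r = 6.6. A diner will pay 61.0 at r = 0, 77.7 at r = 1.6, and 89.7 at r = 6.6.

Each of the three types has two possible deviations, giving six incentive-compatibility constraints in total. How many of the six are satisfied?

Mediocre (own payoff 61.0): to r=1.6 gives 77.7 − 9.8×1.6 = 62.02 → profitable ✗; to r=6.6 gives 89.7 − 9.8×6.6 = 25.02 → no gain ✓.
Excellent (own payoff 89.7 − 2.1×6.6 = 75.84): to r=0 gives 61.0 → no gain ✓; to r=1.6 gives 77.7 − 2.1×1.6 = 74.34 → no gain ✓.
Good (own payoff 77.7 − 4.6×1.6 = 70.34): to r=0 gives 61.0 → no gain ✓; to r=6.6 gives 89.7 − 4.6×6.6 = 59.34 → no gain ✓.
5 of the 6 constraints hold; not an equilibrium.

5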